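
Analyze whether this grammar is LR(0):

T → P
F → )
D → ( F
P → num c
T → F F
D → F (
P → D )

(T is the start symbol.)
Yes, the grammar is LR(0)

A grammar is LR(0) if no state in the canonical LR(0) collection has:
  - both a shift item (dot before a terminal) and a complete item (shift-reduce conflict), or
  - two or more complete items (reduce-reduce conflict; the accept item [T' → T .] counts as a complete item here).

Augment with T' → T and build the canonical LR(0) collection (I0 = CLOSURE({[T' → . T]}), then GOTO on every symbol after a dot until no new states appear). It has 13 states:
  I0: { [D → . ( F], [D → . F (], [F → . )], [P → . D )], [P → . num c], [T → . F F], [T → . P], [T' → . T] }  — shift
  I1: { [D → ( . F], [F → . )] }  — shift
  I2: { [F → ) .] }  — reduce
  I3: { [P → D . )] }  — shift
  I4: { [D → F . (], [F → . )], [T → F . F] }  — shift
  I5: { [T → P .] }  — reduce
  I6: { [T' → T .] }  — accept
  I7: { [P → num . c] }  — shift
  I8: { [P → num c .] }  — reduce
  I9: { [D → F ( .] }  — reduce
  I10: { [T → F F .] }  — reduce
  I11: { [P → D ) .] }  — reduce
  I12: { [D → ( F .] }  — reduce

Every state is either a pure shift/goto state or contains exactly one complete item and nothing to shift — no conflicts. The grammar is LR(0).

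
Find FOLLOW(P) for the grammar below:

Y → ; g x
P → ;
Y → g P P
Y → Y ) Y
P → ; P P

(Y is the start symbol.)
In Y → g P P: P is followed by P, add FIRST(P) \ {ε} = { ';' }
In Y → g P P: P is at the end, add FOLLOW(Y)
In P → ; P P: P is followed by P, add FIRST(P) \ {ε} = { ';' }
In P → ; P P: P is at the end; this adds FOLLOW(P) to itself — nothing new

The FOLLOW sets referred to above (computed the same way, to a fixed point):
  FOLLOW(Y) = { $, ')' }

Taking the union: FOLLOW(P) = { $, ')', ';' }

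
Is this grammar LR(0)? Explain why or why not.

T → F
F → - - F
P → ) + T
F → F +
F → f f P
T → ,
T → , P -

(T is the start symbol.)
A grammar is LR(0) if no state in the canonical LR(0) collection has:
  - both a shift item (dot before a terminal) and a complete item (shift-reduce conflict), or
  - two or more complete items (reduce-reduce conflict; the accept item [T' → T .] counts as a complete item here).

Augment with T' → T and build the canonical LR(0) collection (I0 = CLOSURE({[T' → . T]}), then GOTO on every symbol after a dot until no new states appear). It has 16 states:
  I0: { [F → . - - F], [F → . F +], [F → . f f P], [T → . , P -], [T → . ,], [T → . F], [T' → . T] }  — shift
  I1: { [P → . ) + T], [T → , . P -], [T → , .] }  — shift, reduce
  I2: { [F → - . - F] }  — shift
  I3: { [F → F . +], [T → F .] }  — shift, reduce
  I4: { [T' → T .] }  — accept
  I5: { [F → f . f P] }  — shift
  I6: { [F → f f . P], [P → . ) + T] }  — shift
  I7: { [P → ) . + T] }  — shift
  I8: { [F → f f P .] }  — reduce
  I9: { [F → . - - F], [F → . F +], [F → . f f P], [P → ) + . T], [T → . , P -], [T → . ,], [T → . F] }  — shift
  I10: { [P → ) + T .] }  — reduce
  I11: { [F → F + .] }  — reduce
  I12: { [F → - - . F], [F → . - - F], [F → . F +], [F → . f f P] }  — shift
  I13: { [F → - - F .], [F → F . +] }  — shift, reduce
  I14: { [T → , P . -] }  — shift
  I15: { [T → , P - .] }  — reduce

Conflict in state I1:
  Shift-reduce conflict between [T → , .] and [P → . ) + T]
So the grammar is NOT LR(0).

Answer: No. Shift-reduce conflict between [T → , .] and [P → . ) + T]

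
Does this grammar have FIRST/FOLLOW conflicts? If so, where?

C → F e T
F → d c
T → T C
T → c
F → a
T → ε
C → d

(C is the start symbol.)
Yes. T → T C with FOLLOW(T) on { 'a', 'd' }

Nullable non-terminals: T.
FIRST sets used below: FIRST(T) = { 'a', 'c', 'd', ε }, FIRST(C) = { 'a', 'd' }

T: nullable alternative(s) T → ε; FOLLOW(T) = { $, 'a', 'd' }
  T → T C: FIRST \ {ε} = { 'a', 'c', 'd' } — overlaps FOLLOW(T) on { 'a', 'd' }: CONFLICT
  T → c: FIRST \ {ε} = { 'c' } — disjoint from FOLLOW(T)
  T → ε: FIRST \ {ε} = { } — this is the only nullable alternative, skip

C, F have no nullable alternative, so no FIRST/FOLLOW check is needed there.

So the grammar has 1 FIRST/FOLLOW conflict (marked CONFLICT above).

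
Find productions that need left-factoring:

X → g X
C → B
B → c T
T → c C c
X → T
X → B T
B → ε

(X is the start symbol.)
No, left-factoring is not needed

Left-factoring is needed when two productions for the same non-terminal
share a common prefix on the right-hand side.

Productions for X:
  X → g X
  X → T
  X → B T
Productions for B:
  B → c T
  B → ε

No common prefixes found.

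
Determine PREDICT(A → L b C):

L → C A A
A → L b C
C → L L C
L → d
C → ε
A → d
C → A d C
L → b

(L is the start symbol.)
PREDICT(A → L b C) = (FIRST(RHS) \ {ε}) ∪ (FOLLOW(A) if ε ∈ FIRST(RHS), i.e. RHS ⇒* ε)
FIRST(L) = { 'b', 'd' }
FIRST(L b C) = { 'b', 'd' }
ε ∉ FIRST(L b C), so FOLLOW(A) is not added.
PREDICT(A → L b C) = { 'b', 'd' }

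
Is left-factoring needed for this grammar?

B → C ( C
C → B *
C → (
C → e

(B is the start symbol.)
No, left-factoring is not needed

Left-factoring is needed when two productions for the same non-terminal
share a common prefix on the right-hand side.

Productions for C:
  C → B *
  C → (
  C → e

No common prefixes found.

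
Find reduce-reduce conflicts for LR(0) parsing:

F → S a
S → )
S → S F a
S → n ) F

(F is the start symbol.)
A reduce-reduce conflict occurs when an LR(0) state has two complete items [A → α .] and [B → β .] — both call for a reduction, and with no lookahead the parser cannot choose between them.

Augment with F' → F and build the canonical LR(0) collection (I0 = CLOSURE({[F' → . F]}), then GOTO on every symbol after a dot until no new states appear). It has 10 states:
  I0: { [F → . S a], [F' → . F], [S → . )], [S → . S F a], [S → . n ) F] }  — shift
  I1: { [S → ) .] }  — reduce
  I2: { [F' → F .] }  — accept
  I3: { [F → . S a], [F → S . a], [S → . )], [S → . S F a], [S → . n ) F], [S → S . F a] }  — shift
  I4: { [S → n . ) F] }  — shift
  I5: { [F → . S a], [S → . )], [S → . S F a], [S → . n ) F], [S → n ) . F] }  — shift
  I6: { [S → n ) F .] }  — reduce
  I7: { [S → S F . a] }  — shift
  I8: { [F → S a .] }  — reduce
  I9: { [S → S F a .] }  — reduce

No state contains more than one complete item.

Answer: No reduce-reduce conflicts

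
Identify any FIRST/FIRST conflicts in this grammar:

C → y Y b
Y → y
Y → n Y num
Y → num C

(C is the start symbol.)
Productions for Y:
  Y → y: FIRST = { 'y' }
  Y → n Y num: FIRST = { 'n' }
  Y → num C: FIRST = { 'num' }
C has only one production, so no FIRST/FIRST conflict is possible there.

All alternatives of each non-terminal have pairwise disjoint FIRST sets.

Answer: No FIRST/FIRST conflicts.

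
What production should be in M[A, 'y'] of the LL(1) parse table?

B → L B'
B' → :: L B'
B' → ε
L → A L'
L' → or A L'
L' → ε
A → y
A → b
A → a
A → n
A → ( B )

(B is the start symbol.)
A → y

To find M[A, 'y'], we find productions for A where 'y' is in the predict set (PREDICT(N → α) = (FIRST(α) \ {ε}) ∪ (FOLLOW(N) if α ⇒* ε)).

A → y: PREDICT = { 'y' }
  'y' is in predict set, so this production goes in M[A, 'y']
A → b: PREDICT = { 'b' }
A → a: PREDICT = { 'a' }
A → n: PREDICT = { 'n' }
A → ( B ): PREDICT = { '(' }

M[A, 'y'] = A → y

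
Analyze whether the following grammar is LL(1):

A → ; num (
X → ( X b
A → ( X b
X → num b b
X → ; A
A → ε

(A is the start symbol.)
Yes, the grammar is LL(1).

A grammar is LL(1) if for each non-terminal N with multiple productions, the predict sets of those productions are pairwise disjoint, where PREDICT(N → α) = (FIRST(α) \ {ε}) ∪ (FOLLOW(N) if α ⇒* ε).

Relevant sets:
  FOLLOW(A) = { $, 'b' }

For A:
  PREDICT(A → ';' num '(') = { ';' }
  PREDICT(A → '(' X b) = { '(' }
  PREDICT(A → ε) = { $, 'b' }
For X:
  PREDICT(X → '(' X b) = { '(' }
  PREDICT(X → num b b) = { 'num' }
  PREDICT(X → ';' A) = { ';' }

All predict sets are disjoint. The grammar IS LL(1).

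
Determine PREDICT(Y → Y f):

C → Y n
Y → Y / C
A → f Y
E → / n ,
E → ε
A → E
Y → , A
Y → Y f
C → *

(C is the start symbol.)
{ ',' }

PREDICT(Y → Y f) = (FIRST(RHS) \ {ε}) ∪ (FOLLOW(Y) if ε ∈ FIRST(RHS), i.e. RHS ⇒* ε)
FIRST(Y) = { ',' }
FIRST(Y f) = { ',' }
ε ∉ FIRST(Y f), so FOLLOW(Y) is not added.
PREDICT(Y → Y f) = { ',' }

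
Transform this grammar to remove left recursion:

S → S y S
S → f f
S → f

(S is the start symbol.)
S → f f S'
S → f S'
S' → y S S'
S' → ε

S is directly left-recursive. The standard transformation for
  A → A α₁ | ... | A α_m | β₁ | ... | β_n
is
  A  → β₁ A' | ... | β_n A'
  A' → α₁ A' | ... | α_m A' | ε

S → f f becomes S → f f S'
S → f becomes S → f S'
S → S y S becomes S' → y S S'
Add S' → ε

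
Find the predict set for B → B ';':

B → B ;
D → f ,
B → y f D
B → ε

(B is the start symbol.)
PREDICT(B → B ';') = (FIRST(RHS) \ {ε}) ∪ (FOLLOW(B) if ε ∈ FIRST(RHS), i.e. RHS ⇒* ε)
FIRST(B) = { ';', 'y', ε }
FIRST(B ';') = { ';', 'y' }
ε ∉ FIRST(B ';'), so FOLLOW(B) is not added.
PREDICT(B → B ';') = { ';', 'y' }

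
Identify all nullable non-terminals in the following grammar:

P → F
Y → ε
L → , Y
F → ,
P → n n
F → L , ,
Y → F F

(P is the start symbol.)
{ 'Y' }

A non-terminal is nullable if it can derive ε (the empty string): either it has an ε-production, or it has a production whose right-hand side consists entirely of nullable non-terminals.

ε-productions: Y → ε
So Y is immediately nullable.
No further non-terminal can be added: every production for the remaining non-terminals contains a terminal or a non-nullable non-terminal.
Nullable = { 'Y' }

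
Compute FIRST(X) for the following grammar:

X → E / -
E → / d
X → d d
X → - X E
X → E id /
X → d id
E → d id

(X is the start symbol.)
{ '-', '/', 'd' }

To compute FIRST(X), examine every production with X on the left-hand side, reading each right-hand side left to right until a non-nullable symbol is reached.

FIRST sets of the other non-terminals involved (by the same procedure, iterated to a fixed point):
  FIRST(E) = { '/', 'd' }

From X → E / -:
  - E is a non-terminal: add FIRST(E) \ {ε} = { '/', 'd' }
    E is not nullable, so stop
From X → d d:
  - d is a terminal: add 'd' and stop
From X → - X E:
  - '-' is a terminal: add '-' and stop
From X → E id /:
  - E is a non-terminal: add FIRST(E) \ {ε} = { '/', 'd' }
    E is not nullable, so stop
From X → d id:
  - d is a terminal: add 'd' and stop

Collecting: FIRST(X) = { '-', '/', 'd' }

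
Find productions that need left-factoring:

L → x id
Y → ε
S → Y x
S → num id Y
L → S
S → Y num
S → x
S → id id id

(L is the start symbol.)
Yes, S has productions with common prefix 'Y'

Left-factoring is needed when two productions for the same non-terminal
share a common prefix on the right-hand side.

Productions for L:
  L → x id
  L → S
Productions for S:
  S → Y x
  S → num id Y
  S → Y num
  S → x
  S → id id id

Found common prefix 'Y' in productions for S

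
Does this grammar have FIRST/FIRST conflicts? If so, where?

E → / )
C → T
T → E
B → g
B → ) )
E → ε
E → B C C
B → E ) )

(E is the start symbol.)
FIRST sets of the non-terminals at (or reachable through a nullable prefix from) the front of some alternative:
  FIRST(B) = { ')', '/', 'g' }
  FIRST(E) = { ')', '/', 'g', ε }

Productions for E:
  E → / ): FIRST = { '/' }
  E → ε: FIRST = { ε }
  E → B C C: FIRST = { ')', '/', 'g' }
Productions for B:
  B → g: FIRST = { 'g' }
  B → ) ): FIRST = { ')' }
  B → E ) ): FIRST = { ')', '/', 'g' }
C, T have only one production, so no FIRST/FIRST conflict is possible there.

Conflict for E: E → / ) and E → B C C
  Overlap: { '/' }
Conflict for B: B → g and B → E ) )
  Overlap: { 'g' }
Conflict for B: B → ) ) and B → E ) )
  Overlap: { ')' }

Answer: Yes. E → '/' ')' / E → B C C on { '/' }; B → g / B → E ')' ')' on { 'g' }; B → ')' ')' / B → E ')' ')' on { ')' }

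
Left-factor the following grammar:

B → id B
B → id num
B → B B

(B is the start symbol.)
B → id B'
B' → B
B' → num
B → B B

Left-factoring transforms A → αβ₁ | αβ₂ into A → αA' and A' → β₁ | β₂
(α is the longest common prefix among the alternatives). Repeat until
no nonterminal has two alternatives with a common prefix.

Round 1: B has alternatives sharing prefix 'id'. Introduce B': B → id B'
  Add: B' → B
  Add: B' → num

No remaining common prefixes — done.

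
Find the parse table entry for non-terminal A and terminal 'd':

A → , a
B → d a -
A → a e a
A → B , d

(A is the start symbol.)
To find M[A, 'd'], we find productions for A where 'd' is in the predict set (PREDICT(N → α) = (FIRST(α) \ {ε}) ∪ (FOLLOW(N) if α ⇒* ε)).

Relevant sets:
  FIRST(B) = { 'd' }

A → , a: PREDICT = { ',' }
A → a e a: PREDICT = { 'a' }
A → B , d: PREDICT = { 'd' }
  'd' is in predict set, so this production goes in M[A, 'd']

M[A, 'd'] = A → B , d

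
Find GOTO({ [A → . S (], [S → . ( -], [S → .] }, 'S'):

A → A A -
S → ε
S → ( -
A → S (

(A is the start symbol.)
{ [A → S . (] }

GOTO(I, 'S') = CLOSURE({ [A → αX.β] : [A → α.Xβ] ∈ I, X = 'S' })

Items with dot before 'S', with the dot advanced:
  [A → . S (] → [A → S . (]
Closure adds nothing (no advanced item has the dot before a non-terminal).

GOTO = { [A → S . (] }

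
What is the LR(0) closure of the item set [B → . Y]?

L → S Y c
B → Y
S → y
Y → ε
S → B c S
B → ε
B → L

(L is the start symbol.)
{ [B → . Y], [Y → .] }

To compute CLOSURE, for each item [A → α.Bβ] where B is a non-terminal, add [B → .γ] for all productions B → γ; repeat for the newly added items until nothing changes.

Start with: [B → . Y]
  [B → . Y] has the dot before Y: add [Y → .]
No further items can be added.

CLOSURE = { [B → . Y], [Y → .] }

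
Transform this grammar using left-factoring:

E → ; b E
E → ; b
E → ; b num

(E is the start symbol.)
E → ; b E'
E' → E
E' → ε
E' → num

Left-factoring transforms A → αβ₁ | αβ₂ into A → αA' and A' → β₁ | β₂
(α is the longest common prefix among the alternatives). Repeat until
no nonterminal has two alternatives with a common prefix.

Round 1: E has alternatives sharing prefix '; b'. Introduce E': E → ; b E'
  Add: E' → E
  Add: E' → ε
  Add: E' → num

No remaining common prefixes — done.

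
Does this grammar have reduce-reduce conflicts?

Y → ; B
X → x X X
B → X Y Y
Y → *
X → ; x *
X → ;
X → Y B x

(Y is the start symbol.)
Yes — I16: [X → ; x * .] vs [Y → * .]

A reduce-reduce conflict occurs when an LR(0) state has two complete items [A → α .] and [B → β .] — both call for a reduction, and with no lookahead the parser cannot choose between them.

Augment with Y' → Y and build the canonical LR(0) collection (I0 = CLOSURE({[Y' → . Y]}), then GOTO on every symbol after a dot until no new states appear). It has 17 states:
  I0: { [Y → . *], [Y → . ; B], [Y' → . Y] }  — shift
  I1: { [Y → * .] }  — reduce
  I2: { [B → . X Y Y], [X → . ; x *], [X → . ;], [X → . Y B x], [X → . x X X], [Y → . *], [Y → . ; B], [Y → ; . B] }  — shift
  I3: { [Y' → Y .] }  — accept
  I4: { [B → . X Y Y], [X → . ; x *], [X → . ;], [X → . Y B x], [X → . x X X], [X → ; . x *], [X → ; .], [Y → . *], [Y → . ; B], [Y → ; . B] }  — shift, reduce
  I5: { [Y → ; B .] }  — reduce
  I6: { [B → X . Y Y], [Y → . *], [Y → . ; B] }  — shift
  I7: { [B → . X Y Y], [X → . ; x *], [X → . ;], [X → . Y B x], [X → . x X X], [X → Y . B x], [Y → . *], [Y → . ; B] }  — shift
  I8: { [X → . ; x *], [X → . ;], [X → . Y B x], [X → . x X X], [X → x . X X], [Y → . *], [Y → . ; B] }  — shift
  I9: { [X → . ; x *], [X → . ;], [X → . Y B x], [X → . x X X], [X → x X . X], [Y → . *], [Y → . ; B] }  — shift
  I10: { [X → x X X .] }  — reduce
  I11: { [X → Y B . x] }  — shift
  I12: { [X → Y B x .] }  — reduce
  I13: { [B → X Y . Y], [Y → . *], [Y → . ; B] }  — shift
  I14: { [B → X Y Y .] }  — reduce
  I15: { [X → . ; x *], [X → . ;], [X → . Y B x], [X → . x X X], [X → ; x . *], [X → x . X X], [Y → . *], [Y → . ; B] }  — shift
  I16: { [X → ; x * .], [Y → * .] }  — 2 reduces

I16 contains complete items [X → ; x * .], [Y → * .] — reduce-reduce conflict.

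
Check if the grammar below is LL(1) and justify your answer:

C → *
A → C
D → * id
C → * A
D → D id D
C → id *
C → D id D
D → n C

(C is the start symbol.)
No. Predict set conflict for C: { '*' }

A grammar is LL(1) if for each non-terminal N with multiple productions, the predict sets of those productions are pairwise disjoint, where PREDICT(N → α) = (FIRST(α) \ {ε}) ∪ (FOLLOW(N) if α ⇒* ε).

Relevant sets:
  FIRST(D) = { '*', 'n' }

For C:
  PREDICT(C → '*') = { '*' }
  PREDICT(C → '*' A) = { '*' }
  PREDICT(C → id '*') = { 'id' }
  PREDICT(C → D id D) = { '*', 'n' }
For D:
  PREDICT(D → '*' id) = { '*' }
  PREDICT(D → D id D) = { '*', 'n' }
  PREDICT(D → n C) = { 'n' }
A has a single production, so nothing to check there.

Conflict found: Predict set conflict for C: { '*' }
The grammar is NOT LL(1).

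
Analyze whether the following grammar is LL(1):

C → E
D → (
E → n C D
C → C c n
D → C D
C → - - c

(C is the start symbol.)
Relevant sets:
  FIRST(E) = { 'n' }
  FIRST(C) = { '-', 'n' }

For C:
  PREDICT(C → E) = { 'n' }
  PREDICT(C → C c n) = { '-', 'n' }
  PREDICT(C → '-' '-' c) = { '-' }
For D:
  PREDICT(D → '(') = { '(' }
  PREDICT(D → C D) = { '-', 'n' }
E has a single production, so nothing to check there.

Conflict found: Predict set conflict for C: { 'n' }
The grammar is NOT LL(1).

Answer: No. Predict set conflict for C: { 'n' }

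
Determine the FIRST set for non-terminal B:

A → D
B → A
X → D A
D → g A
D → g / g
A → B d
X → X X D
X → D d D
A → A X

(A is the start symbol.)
To compute FIRST(B), examine every production with B on the left-hand side, reading each right-hand side left to right until a non-nullable symbol is reached.

FIRST sets of the other non-terminals involved (by the same procedure, iterated to a fixed point):
  FIRST(A) = { 'g' }

From B → A:
  - A is a non-terminal: add FIRST(A) \ {ε} = { 'g' }
    A is not nullable, so stop

Collecting: FIRST(B) = { 'g' }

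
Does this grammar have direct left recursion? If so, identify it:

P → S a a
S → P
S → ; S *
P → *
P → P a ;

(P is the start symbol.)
Direct left recursion occurs when N → N α for some non-terminal N (the right-hand side begins with the left-hand side itself).

P → S a a: starts with S
S → P: starts with P
S → ; S *: starts with ';'
P → *: starts with '*'
P → P a ;: LEFT RECURSIVE (starts with P)

The grammar has direct left recursion on: P.

Answer: Yes, P is left-recursive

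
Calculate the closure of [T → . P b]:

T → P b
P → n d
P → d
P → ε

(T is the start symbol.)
{ [P → . d], [P → . n d], [P → .], [T → . P b] }

Start with: [T → . P b]
  [T → . P b] has the dot before P: add [P → . n d], [P → . d], [P → .]
No further items can be added.

CLOSURE = { [P → . d], [P → . n d], [P → .], [T → . P b] }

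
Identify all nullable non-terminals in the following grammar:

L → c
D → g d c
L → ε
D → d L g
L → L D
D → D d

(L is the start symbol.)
A non-terminal is nullable if it can derive ε (the empty string): either it has an ε-production, or it has a production whose right-hand side consists entirely of nullable non-terminals.

ε-productions: L → ε
So L is immediately nullable.
No further non-terminal can be added: every production for the remaining non-terminals contains a terminal or a non-nullable non-terminal.
Nullable = { 'L' }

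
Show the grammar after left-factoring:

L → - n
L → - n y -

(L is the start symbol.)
Left-factoring transforms A → αβ₁ | αβ₂ into A → αA' and A' → β₁ | β₂
(α is the longest common prefix among the alternatives). Repeat until
no nonterminal has two alternatives with a common prefix.

Round 1: L has alternatives sharing prefix '- n'. Introduce L': L → - n L'
  Add: L' → ε
  Add: L' → y -

No remaining common prefixes — done.

Resulting grammar:
L → - n L'
L' → ε
L' → y -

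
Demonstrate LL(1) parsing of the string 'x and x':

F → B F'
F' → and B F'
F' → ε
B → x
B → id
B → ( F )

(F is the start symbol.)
LL(1) parsing maintains a stack (initially the start symbol over $) and the input. At each step: if the stack top is a terminal, match it against the current input token; if it is a non-terminal N, replace it with the RHS of M[N, lookahead] (the unique production whose predict set contains the lookahead).

Stack is shown with the top on the left.

Stack       Input      Action
-----------------------------
F $         x and x $  output F → B F'
B F' $      x and x $  output B → x
x F' $      x and x $  match 'x'
F' $        and x $    output F' → and B F'
and B F' $  and x $    match 'and'
B F' $      x $        output B → x
x F' $      x $        match 'x'
F' $        $          output F' → ε
$           $          accept

The string is accepted.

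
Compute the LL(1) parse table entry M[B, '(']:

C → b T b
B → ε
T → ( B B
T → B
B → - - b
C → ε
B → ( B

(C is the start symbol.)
B → ε, B → ( B

To find M[B, '('], we find productions for B where '(' is in the predict set (PREDICT(N → α) = (FIRST(α) \ {ε}) ∪ (FOLLOW(N) if α ⇒* ε)).

Relevant sets:
  FOLLOW(B) = { '(', '-', 'b' }

B → ε: PREDICT = { '(', '-', 'b' }
  '(' is in predict set, so this production goes in M[B, '(']
B → - - b: PREDICT = { '-' }
B → ( B: PREDICT = { '(' }
  '(' is in predict set, so this production goes in M[B, '(']

M[B, '('] = B → ε, B → ( B  (a multiply-defined cell — the grammar is not LL(1))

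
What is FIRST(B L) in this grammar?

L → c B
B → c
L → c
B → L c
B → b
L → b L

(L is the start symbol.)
FIRST sets of the non-terminals involved (from the grammar, by fixed-point iteration):
  FIRST(B) = { 'b', 'c' }

To compute FIRST(B L), process the symbols left to right:
Symbol B is a non-terminal. Add FIRST(B) \ {ε} = { 'b', 'c' }
B is not nullable (ε ∉ FIRST(B)), so stop here.
FIRST(B L) = { 'b', 'c' }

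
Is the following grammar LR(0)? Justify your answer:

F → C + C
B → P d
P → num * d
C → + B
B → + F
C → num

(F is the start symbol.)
Augment with F' → F and build the canonical LR(0) collection (I0 = CLOSURE({[F' → . F]}), then GOTO on every symbol after a dot until no new states appear). It has 15 states:
  I0: { [C → . + B], [C → . num], [F → . C + C], [F' → . F] }  — shift
  I1: { [B → . + F], [B → . P d], [C → + . B], [P → . num * d] }  — shift
  I2: { [F → C . + C] }  — shift
  I3: { [F' → F .] }  — accept
  I4: { [C → num .] }  — reduce
  I5: { [C → . + B], [C → . num], [F → C + . C] }  — shift
  I6: { [F → C + C .] }  — reduce
  I7: { [B → + . F], [C → . + B], [C → . num], [F → . C + C] }  — shift
  I8: { [C → + B .] }  — reduce
  I9: { [B → P . d] }  — shift
  I10: { [P → num . * d] }  — shift
  I11: { [P → num * . d] }  — shift
  I12: { [P → num * d .] }  — reduce
  I13: { [B → P d .] }  — reduce
  I14: { [B → + F .] }  — reduce

Every state is either a pure shift/goto state or contains exactly one complete item and nothing to shift — no conflicts. The grammar is LR(0).

Answer: Yes, the grammar is LR(0)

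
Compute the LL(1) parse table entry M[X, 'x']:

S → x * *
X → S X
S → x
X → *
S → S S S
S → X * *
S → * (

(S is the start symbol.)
X → S X

To find M[X, 'x'], we find productions for X where 'x' is in the predict set (PREDICT(N → α) = (FIRST(α) \ {ε}) ∪ (FOLLOW(N) if α ⇒* ε)).

Relevant sets:
  FIRST(S) = { '*', 'x' }

X → S X: PREDICT = { '*', 'x' }
  'x' is in predict set, so this production goes in M[X, 'x']
X → *: PREDICT = { '*' }

M[X, 'x'] = X → S X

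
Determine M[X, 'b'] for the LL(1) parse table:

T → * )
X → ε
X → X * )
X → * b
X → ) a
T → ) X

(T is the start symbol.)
Empty (error entry)

To find M[X, 'b'], we find productions for X where 'b' is in the predict set (PREDICT(N → α) = (FIRST(α) \ {ε}) ∪ (FOLLOW(N) if α ⇒* ε)).

Relevant sets:
  FIRST(X) = { ')', '*', ε }
  FOLLOW(X) = { $, '*' }

X → ε: PREDICT = { $, '*' }
X → X * ): PREDICT = { ')', '*' }
X → * b: PREDICT = { '*' }
X → ) a: PREDICT = { ')' }

M[X, 'b'] is empty (no production applies)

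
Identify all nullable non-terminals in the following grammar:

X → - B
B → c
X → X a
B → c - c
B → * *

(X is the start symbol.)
None

A non-terminal is nullable if it can derive ε (the empty string): either it has an ε-production, or it has a production whose right-hand side consists entirely of nullable non-terminals.

There are no ε-productions, so no non-terminal can derive ε.
No non-terminals are nullable.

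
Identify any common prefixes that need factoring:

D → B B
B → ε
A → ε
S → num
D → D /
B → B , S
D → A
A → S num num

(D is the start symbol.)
Left-factoring is needed when two productions for the same non-terminal
share a common prefix on the right-hand side.

Productions for D:
  D → B B
  D → D /
  D → A
Productions for B:
  B → ε
  B → B , S
Productions for A:
  A → ε
  A → S num num

No common prefixes found.

Answer: No, left-factoring is not needed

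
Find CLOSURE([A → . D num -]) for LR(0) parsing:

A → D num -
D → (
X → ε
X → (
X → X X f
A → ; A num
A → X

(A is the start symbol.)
{ [A → . D num -], [D → . (] }

To compute CLOSURE, for each item [A → α.Bβ] where B is a non-terminal, add [B → .γ] for all productions B → γ; repeat for the newly added items until nothing changes.

Start with: [A → . D num -]
  [A → . D num -] has the dot before D: add [D → . (]
No further items can be added.

CLOSURE = { [A → . D num -], [D → . (] }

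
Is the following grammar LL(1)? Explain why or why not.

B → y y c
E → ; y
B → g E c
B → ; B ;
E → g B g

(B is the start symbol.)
A grammar is LL(1) if for each non-terminal N with multiple productions, the predict sets of those productions are pairwise disjoint, where PREDICT(N → α) = (FIRST(α) \ {ε}) ∪ (FOLLOW(N) if α ⇒* ε).

For B:
  PREDICT(B → y y c) = { 'y' }
  PREDICT(B → g E c) = { 'g' }
  PREDICT(B → ';' B ';') = { ';' }
For E:
  PREDICT(E → ';' y) = { ';' }
  PREDICT(E → g B g) = { 'g' }

All predict sets are disjoint. The grammar IS LL(1).

Answer: Yes, the grammar is LL(1).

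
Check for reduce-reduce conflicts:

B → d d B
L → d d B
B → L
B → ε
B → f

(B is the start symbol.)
Yes — I6: [B → d d B .] vs [L → d d B .]

Augment with B' → B and build the canonical LR(0) collection (I0 = CLOSURE({[B' → . B]}), then GOTO on every symbol after a dot until no new states appear). It has 7 states:
  I0: { [B → . L], [B → . d d B], [B → . f], [B → .], [B' → . B], [L → . d d B] }  — shift, reduce
  I1: { [B' → B .] }  — accept
  I2: { [B → L .] }  — reduce
  I3: { [B → d . d B], [L → d . d B] }  — shift
  I4: { [B → f .] }  — reduce
  I5: { [B → . L], [B → . d d B], [B → . f], [B → .], [B → d d . B], [L → . d d B], [L → d d . B] }  — shift, reduce
  I6: { [B → d d B .], [L → d d B .] }  — 2 reduces

I6 contains complete items [B → d d B .], [L → d d B .] — reduce-reduce conflict.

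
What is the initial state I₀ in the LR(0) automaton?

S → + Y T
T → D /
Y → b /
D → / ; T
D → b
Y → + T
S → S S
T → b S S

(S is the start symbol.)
{ [S → . + Y T], [S → . S S], [S' → . S] }

First, augment the grammar with S' → S
I₀ = CLOSURE({ [S' → . S] }):
  [S' → . S] has the dot before S: add [S → . + Y T], [S → . S S]
No further items can be added.

I₀ = { [S → . + Y T], [S → . S S], [S' → . S] }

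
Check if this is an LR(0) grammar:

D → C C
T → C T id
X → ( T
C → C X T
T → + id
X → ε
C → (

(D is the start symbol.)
No. Shift-reduce conflict between [X → .] and [C → . (]

Augment with D' → D and build the canonical LR(0) collection (I0 = CLOSURE({[D' → . D]}), then GOTO on every symbol after a dot until no new states appear). It has 15 states:
  I0: { [C → . (], [C → . C X T], [D → . C C], [D' → . D] }  — shift
  I1: { [C → ( .] }  — reduce
  I2: { [C → . (], [C → . C X T], [C → C . X T], [D → C . C], [X → . ( T], [X → .] }  — shift, reduce
  I3: { [D' → D .] }  — accept
  I4: { [C → ( .], [C → . (], [C → . C X T], [T → . + id], [T → . C T id], [X → ( . T] }  — shift, reduce
  I5: { [C → C . X T], [D → C C .], [X → . ( T], [X → .] }  — shift, 2 reduces
  I6: { [C → . (], [C → . C X T], [C → C X . T], [T → . + id], [T → . C T id] }  — shift
  I7: { [T → + . id] }  — shift
  I8: { [C → . (], [C → . C X T], [C → C . X T], [T → . + id], [T → . C T id], [T → C . T id], [X → . ( T], [X → .] }  — shift, reduce
  I9: { [C → C X T .] }  — reduce
  I10: { [T → C T . id] }  — shift
  I11: { [T → C T id .] }  — reduce
  I12: { [T → + id .] }  — reduce
  I13: { [C → . (], [C → . C X T], [T → . + id], [T → . C T id], [X → ( . T] }  — shift
  I14: { [X → ( T .] }  — reduce

Conflict in state I2:
  Shift-reduce conflict between [X → .] and [C → . (]
So the grammar is NOT LR(0).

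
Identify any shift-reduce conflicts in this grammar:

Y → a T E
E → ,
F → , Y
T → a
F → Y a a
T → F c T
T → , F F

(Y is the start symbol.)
Augment with Y' → Y and build the canonical LR(0) collection (I0 = CLOSURE({[Y' → . Y]}), then GOTO on every symbol after a dot until no new states appear). It has 19 states:
  I0: { [Y → . a T E], [Y' → . Y] }  — shift
  I1: { [Y' → Y .] }  — accept
  I2: { [F → . , Y], [F → . Y a a], [T → . , F F], [T → . F c T], [T → . a], [Y → . a T E], [Y → a . T E] }  — shift
  I3: { [F → , . Y], [F → . , Y], [F → . Y a a], [T → , . F F], [Y → . a T E] }  — shift
  I4: { [T → F . c T] }  — shift
  I5: { [E → . ,], [Y → a T . E] }  — shift
  I6: { [F → Y . a a] }  — shift
  I7: { [F → . , Y], [F → . Y a a], [T → . , F F], [T → . F c T], [T → . a], [T → a .], [Y → . a T E], [Y → a . T E] }  — shift, reduce
  I8: { [F → Y a . a] }  — shift
  I9: { [F → Y a a .] }  — reduce
  I10: { [E → , .] }  — reduce
  I11: { [Y → a T E .] }  — reduce
  I12: { [F → . , Y], [F → . Y a a], [T → . , F F], [T → . F c T], [T → . a], [T → F c . T], [Y → . a T E] }  — shift
  I13: { [T → F c T .] }  — reduce
  I14: { [F → , . Y], [Y → . a T E] }  — shift
  I15: { [F → . , Y], [F → . Y a a], [T → , F . F], [Y → . a T E] }  — shift
  I16: { [F → , Y .], [F → Y . a a] }  — shift, reduce
  I17: { [T → , F F .] }  — reduce
  I18: { [F → , Y .] }  — reduce

I7 contains reduce item [T → a .] and shift items [F → . , Y], [T → . , F F], [T → . a], [Y → . a T E] — shift-reduce conflict.
I16 contains reduce item [F → , Y .] and shift item [F → Y . a a] — shift-reduce conflict.

Answer: Yes — I7: [T → a .] vs [F → . , Y]; I16: [F → , Y .] vs [F → Y . a a]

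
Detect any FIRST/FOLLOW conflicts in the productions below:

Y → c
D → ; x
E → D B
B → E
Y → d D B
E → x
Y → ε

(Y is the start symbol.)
No FIRST/FOLLOW conflicts.

Nullable non-terminals: Y.

Y: nullable alternative(s) Y → ε; FOLLOW(Y) = { $ }
  Y → c: FIRST \ {ε} = { 'c' } — disjoint from FOLLOW(Y)
  Y → d D B: FIRST \ {ε} = { 'd' } — disjoint from FOLLOW(Y)
  Y → ε: FIRST \ {ε} = { } — this is the only nullable alternative, skip

B, D, E have no nullable alternative, so no FIRST/FOLLOW check is needed there.

No FIRST/FOLLOW conflicts found.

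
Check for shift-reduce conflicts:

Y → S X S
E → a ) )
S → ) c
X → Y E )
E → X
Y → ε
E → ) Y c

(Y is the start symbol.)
Yes — I0: [Y → .] vs [S → . ) c]; I2: [Y → .] vs [S → . ) c]; I5: [Y → .] vs [E → . ) Y c]; I6: [Y → .] vs [S → . ) c]

A shift-reduce conflict occurs when an LR(0) state has both:
  - a complete (reduce) item [A → α .] (dot at the end), and
  - a shift item [B → β . c γ] (dot before a terminal).

Augment with Y' → Y and build the canonical LR(0) collection (I0 = CLOSURE({[Y' → . Y]}), then GOTO on every symbol after a dot until no new states appear). It has 17 states:
  I0: { [S → . ) c], [Y → . S X S], [Y → .], [Y' → . Y] }  — shift, reduce
  I1: { [S → ) . c] }  — shift
  I2: { [S → . ) c], [X → . Y E )], [Y → . S X S], [Y → .], [Y → S . X S] }  — shift, reduce
  I3: { [Y' → Y .] }  — accept
  I4: { [S → . ) c], [Y → S X . S] }  — shift
  I5: { [E → . ) Y c], [E → . X], [E → . a ) )], [S → . ) c], [X → . Y E )], [X → Y . E )], [Y → . S X S], [Y → .] }  — shift, reduce
  I6: { [E → ) . Y c], [S → ) . c], [S → . ) c], [Y → . S X S], [Y → .] }  — shift, reduce
  I7: { [X → Y E . )] }  — shift
  I8: { [E → X .] }  — reduce
  I9: { [E → a . ) )] }  — shift
  I10: { [E → a ) . )] }  — shift
  I11: { [E → a ) ) .] }  — reduce
  I12: { [X → Y E ) .] }  — reduce
  I13: { [E → ) Y . c] }  — shift
  I14: { [S → ) c .] }  — reduce
  I15: { [E → ) Y c .] }  — reduce
  I16: { [Y → S X S .] }  — reduce

I0 contains reduce item [Y → .] and shift item [S → . ) c] — shift-reduce conflict.
I2 contains reduce item [Y → .] and shift item [S → . ) c] — shift-reduce conflict.
I5 contains reduce item [Y → .] and shift items [E → . ) Y c], [E → . a ) )], [S → . ) c] — shift-reduce conflict.
I6 contains reduce item [Y → .] and shift items [S → . ) c], [S → ) . c] — shift-reduce conflict.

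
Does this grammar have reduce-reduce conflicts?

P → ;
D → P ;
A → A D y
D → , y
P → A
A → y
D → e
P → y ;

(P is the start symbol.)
A reduce-reduce conflict occurs when an LR(0) state has two complete items [A → α .] and [B → β .] — both call for a reduction, and with no lookahead the parser cannot choose between them.

Augment with P' → P and build the canonical LR(0) collection (I0 = CLOSURE({[P' → . P]}), then GOTO on every symbol after a dot until no new states appear). It has 13 states:
  I0: { [A → . A D y], [A → . y], [P → . ;], [P → . A], [P → . y ;], [P' → . P] }  — shift
  I1: { [P → ; .] }  — reduce
  I2: { [A → . A D y], [A → . y], [A → A . D y], [D → . , y], [D → . P ;], [D → . e], [P → . ;], [P → . A], [P → . y ;], [P → A .] }  — shift, reduce
  I3: { [P' → P .] }  — accept
  I4: { [A → y .], [P → y . ;] }  — shift, reduce
  I5: { [P → y ; .] }  — reduce
  I6: { [D → , . y] }  — shift
  I7: { [A → A D . y] }  — shift
  I8: { [D → P . ;] }  — shift
  I9: { [D → e .] }  — reduce
  I10: { [D → P ; .] }  — reduce
  I11: { [A → A D y .] }  — reduce
  I12: { [D → , y .] }  — reduce

No state contains more than one complete item.

Answer: No reduce-reduce conflicts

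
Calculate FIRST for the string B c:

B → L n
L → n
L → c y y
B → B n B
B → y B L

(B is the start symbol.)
{ 'c', 'n', 'y' }

FIRST sets of the non-terminals involved (from the grammar, by fixed-point iteration):
  FIRST(B) = { 'c', 'n', 'y' }

To compute FIRST(B c), process the symbols left to right:
Symbol B is a non-terminal. Add FIRST(B) \ {ε} = { 'c', 'n', 'y' }
B is not nullable (ε ∉ FIRST(B)), so stop here.
FIRST(B c) = { 'c', 'n', 'y' }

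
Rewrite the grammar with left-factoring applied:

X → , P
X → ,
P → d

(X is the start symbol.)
Left-factoring transforms A → αβ₁ | αβ₂ into A → αA' and A' → β₁ | β₂
(α is the longest common prefix among the alternatives). Repeat until
no nonterminal has two alternatives with a common prefix.

Round 1: X has alternatives sharing prefix ','. Introduce X': X → , X'
  Add: X' → P
  Add: X' → ε

No remaining common prefixes — done.

Resulting grammar:
X → , X'
X' → P
X' → ε
P → d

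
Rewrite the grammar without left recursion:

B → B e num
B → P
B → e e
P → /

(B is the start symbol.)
B → P B'
B → e e B'
B' → e num B'
B' → ε
P → /

B is directly left-recursive. The standard transformation for
  A → A α₁ | ... | A α_m | β₁ | ... | β_n
is
  A  → β₁ A' | ... | β_n A'
  A' → α₁ A' | ... | α_m A' | ε

B → P becomes B → P B'
B → e e becomes B → e e B'
B → B e num becomes B' → e num B'
Add B' → ε

Productions for other non-terminals are unchanged:
  P → /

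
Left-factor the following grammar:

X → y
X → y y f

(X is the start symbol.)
Left-factoring transforms A → αβ₁ | αβ₂ into A → αA' and A' → β₁ | β₂
(α is the longest common prefix among the alternatives). Repeat until
no nonterminal has two alternatives with a common prefix.

Round 1: X has alternatives sharing prefix 'y'. Introduce X': X → y X'
  Add: X' → ε
  Add: X' → y f

No remaining common prefixes — done.

Resulting grammar:
X → y X'
X' → ε
X' → y f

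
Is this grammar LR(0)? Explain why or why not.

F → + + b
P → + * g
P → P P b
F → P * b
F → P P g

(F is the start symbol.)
Yes, the grammar is LR(0)

Augment with F' → F and build the canonical LR(0) collection (I0 = CLOSURE({[F' → . F]}), then GOTO on every symbol after a dot until no new states appear). It has 15 states:
  I0: { [F → . + + b], [F → . P * b], [F → . P P g], [F' → . F], [P → . + * g], [P → . P P b] }  — shift
  I1: { [F → + . + b], [P → + . * g] }  — shift
  I2: { [F' → F .] }  — accept
  I3: { [F → P . * b], [F → P . P g], [P → . + * g], [P → . P P b], [P → P . P b] }  — shift
  I4: { [F → P * . b] }  — shift
  I5: { [P → + . * g] }  — shift
  I6: { [F → P P . g], [P → . + * g], [P → . P P b], [P → P . P b], [P → P P . b] }  — shift
  I7: { [P → . + * g], [P → . P P b], [P → P . P b], [P → P P . b] }  — shift
  I8: { [P → P P b .] }  — reduce
  I9: { [F → P P g .] }  — reduce
  I10: { [P → + * . g] }  — shift
  I11: { [P → + * g .] }  — reduce
  I12: { [F → P * b .] }  — reduce
  I13: { [F → + + . b] }  — shift
  I14: { [F → + + b .] }  — reduce

Every state is either a pure shift/goto state or contains exactly one complete item and nothing to shift — no conflicts. The grammar is LR(0).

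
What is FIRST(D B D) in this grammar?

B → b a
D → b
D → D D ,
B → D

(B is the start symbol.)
{ 'b' }

FIRST sets of the non-terminals involved (from the grammar, by fixed-point iteration):
  FIRST(D) = { 'b' }

To compute FIRST(D B D), process the symbols left to right:
Symbol D is a non-terminal. Add FIRST(D) \ {ε} = { 'b' }
D is not nullable (ε ∉ FIRST(D)), so stop here.
FIRST(D B D) = { 'b' }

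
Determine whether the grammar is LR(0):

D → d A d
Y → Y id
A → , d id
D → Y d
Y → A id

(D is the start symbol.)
A grammar is LR(0) if no state in the canonical LR(0) collection has:
  - both a shift item (dot before a terminal) and a complete item (shift-reduce conflict), or
  - two or more complete items (reduce-reduce conflict; the accept item [D' → D .] counts as a complete item here).

Augment with D' → D and build the canonical LR(0) collection (I0 = CLOSURE({[D' → . D]}), then GOTO on every symbol after a dot until no new states appear). It has 13 states:
  I0: { [A → . , d id], [D → . Y d], [D → . d A d], [D' → . D], [Y → . A id], [Y → . Y id] }  — shift
  I1: { [A → , . d id] }  — shift
  I2: { [Y → A . id] }  — shift
  I3: { [D' → D .] }  — accept
  I4: { [D → Y . d], [Y → Y . id] }  — shift
  I5: { [A → . , d id], [D → d . A d] }  — shift
  I6: { [D → d A . d] }  — shift
  I7: { [D → d A d .] }  — reduce
  I8: { [D → Y d .] }  — reduce
  I9: { [Y → Y id .] }  — reduce
  I10: { [Y → A id .] }  — reduce
  I11: { [A → , d . id] }  — shift
  I12: { [A → , d id .] }  — reduce

Every state is either a pure shift/goto state or contains exactly one complete item and nothing to shift — no conflicts. The grammar is LR(0).

Answer: Yes, the grammar is LR(0)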